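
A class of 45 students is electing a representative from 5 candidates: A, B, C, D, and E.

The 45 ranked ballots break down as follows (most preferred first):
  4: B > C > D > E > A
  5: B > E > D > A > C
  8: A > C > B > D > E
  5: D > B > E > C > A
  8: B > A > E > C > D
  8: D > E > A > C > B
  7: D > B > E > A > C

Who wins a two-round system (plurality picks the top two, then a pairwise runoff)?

Round 1 first-place votes: A 8, B 17, C 0, D 20, E 0. D and B advance.
Runoff: D is ranked above B on 20 ballots, B above D on 25.

B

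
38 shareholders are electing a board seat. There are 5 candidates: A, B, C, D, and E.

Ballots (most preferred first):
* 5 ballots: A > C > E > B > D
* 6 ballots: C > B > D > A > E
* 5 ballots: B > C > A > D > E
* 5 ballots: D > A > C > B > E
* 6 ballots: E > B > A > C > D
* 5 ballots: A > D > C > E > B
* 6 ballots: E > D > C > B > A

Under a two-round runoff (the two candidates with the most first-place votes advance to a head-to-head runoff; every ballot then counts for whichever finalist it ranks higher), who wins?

A

Round 1 first-place votes: A 10, B 5, C 6, D 5, E 12. E and A advance.
Runoff: E is ranked above A on 12 ballots, A above E on 26.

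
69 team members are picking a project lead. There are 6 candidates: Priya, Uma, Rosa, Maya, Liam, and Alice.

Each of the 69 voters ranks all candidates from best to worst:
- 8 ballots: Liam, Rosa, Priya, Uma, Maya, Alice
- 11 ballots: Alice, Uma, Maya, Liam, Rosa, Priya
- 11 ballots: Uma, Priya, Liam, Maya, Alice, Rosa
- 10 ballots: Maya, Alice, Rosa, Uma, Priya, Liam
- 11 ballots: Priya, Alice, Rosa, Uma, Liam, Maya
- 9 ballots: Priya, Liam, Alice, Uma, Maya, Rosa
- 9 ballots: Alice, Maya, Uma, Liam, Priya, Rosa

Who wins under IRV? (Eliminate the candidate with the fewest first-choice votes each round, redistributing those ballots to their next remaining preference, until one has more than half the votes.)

Round 1: Priya 20, Uma 11, Rosa 0, Maya 10, Liam 8, Alice 20. Rosa eliminated.
Round 2: Priya 20, Uma 11, Maya 10, Liam 8, Alice 20. Liam eliminated.
Round 3: Priya 28, Uma 11, Maya 10, Alice 20. Maya eliminated.
Round 4: Priya 28, Uma 11, Alice 30. Uma eliminated.
Round 5: Priya 39, Alice 30. Priya has a majority (≥35).

Priya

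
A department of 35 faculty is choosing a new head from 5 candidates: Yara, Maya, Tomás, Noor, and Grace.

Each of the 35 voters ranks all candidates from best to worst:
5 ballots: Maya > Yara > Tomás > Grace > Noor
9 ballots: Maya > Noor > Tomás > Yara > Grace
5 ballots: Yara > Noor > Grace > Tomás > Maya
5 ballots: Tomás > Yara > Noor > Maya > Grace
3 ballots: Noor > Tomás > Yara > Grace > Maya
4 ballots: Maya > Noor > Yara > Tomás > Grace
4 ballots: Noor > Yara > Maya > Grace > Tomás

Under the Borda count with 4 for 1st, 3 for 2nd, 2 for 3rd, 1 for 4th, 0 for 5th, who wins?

Yara: 5×3 + 9×1 + 5×4 + 5×3 + 3×2 + 4×2 + 4×3 = 85
Maya: 5×4 + 9×4 + 5×0 + 5×1 + 3×0 + 4×4 + 4×2 = 85
Tomás: 5×2 + 9×2 + 5×1 + 5×4 + 3×3 + 4×1 + 4×0 = 66
Noor: 5×0 + 9×3 + 5×3 + 5×2 + 3×4 + 4×3 + 4×4 = 92
Grace: 5×1 + 9×0 + 5×2 + 5×0 + 3×1 + 4×0 + 4×1 = 22

Noor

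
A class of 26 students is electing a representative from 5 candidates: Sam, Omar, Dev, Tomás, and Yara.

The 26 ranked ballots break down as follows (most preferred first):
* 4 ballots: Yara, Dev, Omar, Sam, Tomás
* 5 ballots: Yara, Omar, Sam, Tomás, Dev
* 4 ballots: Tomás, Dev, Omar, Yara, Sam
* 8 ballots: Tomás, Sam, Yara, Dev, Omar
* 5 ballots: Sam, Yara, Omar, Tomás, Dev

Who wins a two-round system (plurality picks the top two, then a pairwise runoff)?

Round 1 first-place votes: Sam 5, Omar 0, Dev 0, Tomás 12, Yara 9. Tomás and Yara advance.
Runoff: Tomás is ranked above Yara on 12 ballots, Yara above Tomás on 14.

Yara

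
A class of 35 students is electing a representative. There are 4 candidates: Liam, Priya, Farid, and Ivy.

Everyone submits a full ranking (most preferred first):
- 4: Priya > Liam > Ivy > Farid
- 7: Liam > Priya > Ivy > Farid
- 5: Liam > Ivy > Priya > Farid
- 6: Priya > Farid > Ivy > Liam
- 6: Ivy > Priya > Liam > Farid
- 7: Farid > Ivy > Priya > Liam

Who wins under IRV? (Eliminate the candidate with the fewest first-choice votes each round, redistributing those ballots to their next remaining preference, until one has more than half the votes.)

Priya

Round 1: Liam 12, Priya 10, Farid 7, Ivy 6. Ivy eliminated.
Round 2: Liam 12, Priya 16, Farid 7. Farid eliminated.
Round 3: Liam 12, Priya 23. Priya has a majority (≥18).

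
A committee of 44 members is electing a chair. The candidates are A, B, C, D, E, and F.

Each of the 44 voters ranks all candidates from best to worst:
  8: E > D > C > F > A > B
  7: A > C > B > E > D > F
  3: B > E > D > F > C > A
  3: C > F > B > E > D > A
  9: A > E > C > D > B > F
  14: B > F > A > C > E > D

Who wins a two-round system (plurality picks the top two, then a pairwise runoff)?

A

Round 1 first-place votes: A 16, B 17, C 3, D 0, E 8, F 0. B and A advance.
Runoff: B is ranked above A on 20 ballots, A above B on 24.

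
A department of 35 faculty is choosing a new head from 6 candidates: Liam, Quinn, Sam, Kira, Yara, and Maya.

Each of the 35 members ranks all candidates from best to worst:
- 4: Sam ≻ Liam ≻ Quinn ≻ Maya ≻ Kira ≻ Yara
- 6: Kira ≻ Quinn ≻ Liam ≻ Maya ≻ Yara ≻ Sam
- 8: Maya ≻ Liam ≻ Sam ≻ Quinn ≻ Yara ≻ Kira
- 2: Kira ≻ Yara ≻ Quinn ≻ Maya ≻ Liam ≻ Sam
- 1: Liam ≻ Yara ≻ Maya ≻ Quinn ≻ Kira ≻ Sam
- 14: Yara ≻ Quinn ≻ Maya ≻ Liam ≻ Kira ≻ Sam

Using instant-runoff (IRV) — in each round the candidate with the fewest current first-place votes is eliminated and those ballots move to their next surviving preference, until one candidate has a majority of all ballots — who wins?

Round 1: Liam 1, Quinn 0, Sam 4, Kira 8, Yara 14, Maya 8. Quinn eliminated.
Round 2: Liam 1, Sam 4, Kira 8, Yara 14, Maya 8. Liam eliminated.
Round 3: Sam 4, Kira 8, Yara 15, Maya 8. Sam eliminated.
Round 4: Kira 8, Yara 15, Maya 12. Kira eliminated.
Round 5: Yara 17, Maya 18. Maya has a majority (≥18).

Maya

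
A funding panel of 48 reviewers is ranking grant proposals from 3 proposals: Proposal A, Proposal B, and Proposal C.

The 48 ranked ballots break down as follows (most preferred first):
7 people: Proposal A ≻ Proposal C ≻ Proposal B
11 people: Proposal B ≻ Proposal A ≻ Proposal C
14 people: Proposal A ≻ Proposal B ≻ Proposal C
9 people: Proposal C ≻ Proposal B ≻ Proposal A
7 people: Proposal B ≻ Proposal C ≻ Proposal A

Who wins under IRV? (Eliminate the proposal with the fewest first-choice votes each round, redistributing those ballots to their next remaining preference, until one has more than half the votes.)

Round 1: Proposal A 21, Proposal B 18, Proposal C 9. Proposal C eliminated.
Round 2: Proposal A 21, Proposal B 27. Proposal B has a majority (≥25).

Proposal B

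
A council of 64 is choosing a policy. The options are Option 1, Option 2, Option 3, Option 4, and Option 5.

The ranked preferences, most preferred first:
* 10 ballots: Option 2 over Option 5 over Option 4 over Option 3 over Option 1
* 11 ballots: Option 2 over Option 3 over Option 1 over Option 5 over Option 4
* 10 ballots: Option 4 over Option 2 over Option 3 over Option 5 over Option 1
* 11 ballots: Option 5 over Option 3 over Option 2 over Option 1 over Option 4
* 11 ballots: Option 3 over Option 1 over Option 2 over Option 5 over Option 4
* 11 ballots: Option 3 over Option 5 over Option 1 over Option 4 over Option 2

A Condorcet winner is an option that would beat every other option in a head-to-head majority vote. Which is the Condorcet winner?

Option 3 vs Option 1: 64–0
Option 3 vs Option 2: 33–31
Option 3 vs Option 4: 44–20
Option 3 vs Option 5: 43–21
Option 3 beats every other option.

Option 3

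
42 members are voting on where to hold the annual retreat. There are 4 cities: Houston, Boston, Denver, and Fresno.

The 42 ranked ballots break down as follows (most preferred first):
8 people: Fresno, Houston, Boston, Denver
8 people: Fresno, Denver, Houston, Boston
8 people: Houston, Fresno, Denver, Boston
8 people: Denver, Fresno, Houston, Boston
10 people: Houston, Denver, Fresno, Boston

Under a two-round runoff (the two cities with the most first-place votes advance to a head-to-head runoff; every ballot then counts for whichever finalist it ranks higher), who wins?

Fresno

Round 1 first-place votes: Houston 18, Boston 0, Denver 8, Fresno 16. Houston and Fresno advance.
Runoff: Houston is ranked above Fresno on 18 ballots, Fresno above Houston on 24.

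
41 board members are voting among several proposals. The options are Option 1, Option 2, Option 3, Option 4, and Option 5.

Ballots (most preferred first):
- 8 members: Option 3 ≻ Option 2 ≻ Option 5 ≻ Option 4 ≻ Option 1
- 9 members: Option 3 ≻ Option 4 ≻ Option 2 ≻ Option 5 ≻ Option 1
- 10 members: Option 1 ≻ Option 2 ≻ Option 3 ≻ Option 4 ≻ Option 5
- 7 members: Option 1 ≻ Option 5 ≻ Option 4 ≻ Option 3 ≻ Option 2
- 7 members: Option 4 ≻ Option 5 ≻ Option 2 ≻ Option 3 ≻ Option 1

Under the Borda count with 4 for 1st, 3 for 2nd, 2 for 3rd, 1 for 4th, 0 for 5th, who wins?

Option 3

Option 1: 8×0 + 9×0 + 10×4 + 7×4 + 7×0 = 68
Option 2: 8×3 + 9×2 + 10×3 + 7×0 + 7×2 = 86
Option 3: 8×4 + 9×4 + 10×2 + 7×1 + 7×1 = 102
Option 4: 8×1 + 9×3 + 10×1 + 7×2 + 7×4 = 87
Option 5: 8×2 + 9×1 + 10×0 + 7×3 + 7×3 = 67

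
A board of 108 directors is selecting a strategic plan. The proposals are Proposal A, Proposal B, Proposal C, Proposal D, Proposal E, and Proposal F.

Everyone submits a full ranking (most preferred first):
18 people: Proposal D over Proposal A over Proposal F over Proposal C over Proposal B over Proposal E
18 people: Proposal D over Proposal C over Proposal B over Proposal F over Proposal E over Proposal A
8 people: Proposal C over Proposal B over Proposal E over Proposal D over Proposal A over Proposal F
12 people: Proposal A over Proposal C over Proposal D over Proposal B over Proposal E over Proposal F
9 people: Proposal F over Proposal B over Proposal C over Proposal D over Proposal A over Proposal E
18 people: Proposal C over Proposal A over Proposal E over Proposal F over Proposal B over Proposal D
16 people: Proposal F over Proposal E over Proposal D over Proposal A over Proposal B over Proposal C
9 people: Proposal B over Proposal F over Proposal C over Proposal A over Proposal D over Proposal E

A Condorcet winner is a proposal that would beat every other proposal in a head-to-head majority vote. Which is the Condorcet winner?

Proposal C

Proposal C vs Proposal A: 62–46
Proposal C vs Proposal B: 74–34
Proposal C vs Proposal D: 56–52
Proposal C vs Proposal E: 92–16
Proposal C vs Proposal F: 56–52
Proposal C beats every other proposal.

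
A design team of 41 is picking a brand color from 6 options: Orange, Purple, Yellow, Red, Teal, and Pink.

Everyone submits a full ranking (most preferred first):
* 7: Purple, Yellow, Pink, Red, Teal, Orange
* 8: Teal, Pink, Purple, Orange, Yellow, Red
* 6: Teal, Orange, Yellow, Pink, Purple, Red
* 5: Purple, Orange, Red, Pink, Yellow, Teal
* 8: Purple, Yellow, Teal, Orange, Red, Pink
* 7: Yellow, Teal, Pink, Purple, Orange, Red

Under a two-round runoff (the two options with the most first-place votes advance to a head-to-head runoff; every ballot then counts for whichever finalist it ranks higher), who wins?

Teal

Round 1 first-place votes: Orange 0, Purple 20, Yellow 7, Red 0, Teal 14, Pink 0. Purple and Teal advance.
Runoff: Purple is ranked above Teal on 20 ballots, Teal above Purple on 21.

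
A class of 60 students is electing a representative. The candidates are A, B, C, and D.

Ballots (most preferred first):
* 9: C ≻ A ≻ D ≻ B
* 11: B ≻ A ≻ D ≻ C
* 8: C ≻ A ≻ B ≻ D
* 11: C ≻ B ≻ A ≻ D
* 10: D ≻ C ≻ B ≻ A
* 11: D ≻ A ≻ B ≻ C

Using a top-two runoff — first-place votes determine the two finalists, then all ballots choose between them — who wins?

Round 1 first-place votes: A 0, B 11, C 28, D 21. C and D advance.
Runoff: C is ranked above D on 28 ballots, D above C on 32.

D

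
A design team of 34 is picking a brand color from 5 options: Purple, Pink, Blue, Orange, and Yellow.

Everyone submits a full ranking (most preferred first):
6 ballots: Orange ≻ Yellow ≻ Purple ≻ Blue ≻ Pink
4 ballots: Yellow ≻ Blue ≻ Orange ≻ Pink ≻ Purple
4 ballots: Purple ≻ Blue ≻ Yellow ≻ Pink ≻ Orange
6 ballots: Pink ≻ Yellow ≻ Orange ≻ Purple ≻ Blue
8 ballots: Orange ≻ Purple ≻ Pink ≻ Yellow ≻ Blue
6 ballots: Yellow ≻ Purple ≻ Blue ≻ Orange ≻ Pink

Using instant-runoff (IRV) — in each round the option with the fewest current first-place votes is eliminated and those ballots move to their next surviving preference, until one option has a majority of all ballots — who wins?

Yellow

Round 1: Purple 4, Pink 6, Blue 0, Orange 14, Yellow 10. Blue eliminated.
Round 2: Purple 4, Pink 6, Orange 14, Yellow 10. Purple eliminated.
Round 3: Pink 6, Orange 14, Yellow 14. Pink eliminated.
Round 4: Orange 14, Yellow 20. Yellow has a majority (≥18).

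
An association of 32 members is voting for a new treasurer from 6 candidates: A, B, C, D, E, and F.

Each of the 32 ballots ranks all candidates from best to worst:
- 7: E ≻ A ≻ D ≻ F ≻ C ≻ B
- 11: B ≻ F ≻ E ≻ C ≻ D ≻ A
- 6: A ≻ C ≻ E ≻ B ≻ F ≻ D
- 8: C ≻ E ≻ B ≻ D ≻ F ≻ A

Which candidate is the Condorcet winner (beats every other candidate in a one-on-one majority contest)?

E vs A: 26–6
E vs B: 21–11
E vs C: 18–14
E vs D: 32–0
E vs F: 21–11
E beats every other candidate.

E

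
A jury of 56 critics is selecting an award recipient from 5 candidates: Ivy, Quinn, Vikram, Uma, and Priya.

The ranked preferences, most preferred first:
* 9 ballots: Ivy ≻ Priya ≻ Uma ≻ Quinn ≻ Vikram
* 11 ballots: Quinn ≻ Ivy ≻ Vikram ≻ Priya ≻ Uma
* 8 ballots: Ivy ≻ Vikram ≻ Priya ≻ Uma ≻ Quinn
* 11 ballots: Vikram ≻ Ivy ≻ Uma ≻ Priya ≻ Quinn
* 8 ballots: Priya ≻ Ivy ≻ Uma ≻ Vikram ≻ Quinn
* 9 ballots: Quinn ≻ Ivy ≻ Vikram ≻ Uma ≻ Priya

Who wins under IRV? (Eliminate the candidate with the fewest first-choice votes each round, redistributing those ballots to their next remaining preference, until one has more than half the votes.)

Round 1: Ivy 17, Quinn 20, Vikram 11, Uma 0, Priya 8. Uma eliminated.
Round 2: Ivy 17, Quinn 20, Vikram 11, Priya 8. Priya eliminated.
Round 3: Ivy 25, Quinn 20, Vikram 11. Vikram eliminated.
Round 4: Ivy 36, Quinn 20. Ivy has a majority (≥29).

Ivy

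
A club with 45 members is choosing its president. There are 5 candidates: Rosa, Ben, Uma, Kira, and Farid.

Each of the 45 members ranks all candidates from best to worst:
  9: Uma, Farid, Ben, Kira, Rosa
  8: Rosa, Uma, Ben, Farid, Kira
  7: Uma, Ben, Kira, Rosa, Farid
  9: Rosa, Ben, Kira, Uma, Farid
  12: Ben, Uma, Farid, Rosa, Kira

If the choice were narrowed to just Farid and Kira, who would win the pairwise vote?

Farid

Farid is ranked above Kira on 29 ballots; Kira above Farid on 16.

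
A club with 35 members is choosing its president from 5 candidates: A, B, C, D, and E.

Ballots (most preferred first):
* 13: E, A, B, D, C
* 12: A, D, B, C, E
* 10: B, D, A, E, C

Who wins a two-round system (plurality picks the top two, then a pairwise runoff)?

Round 1 first-place votes: A 12, B 10, C 0, D 0, E 13. E and A advance.
Runoff: E is ranked above A on 13 ballots, A above E on 22.

A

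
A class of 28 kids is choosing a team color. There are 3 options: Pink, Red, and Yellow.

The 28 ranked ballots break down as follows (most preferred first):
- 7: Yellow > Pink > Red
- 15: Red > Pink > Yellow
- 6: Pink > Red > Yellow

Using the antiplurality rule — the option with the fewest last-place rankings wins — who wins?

Last-place votes: Pink 0, Red 7, Yellow 21.

Pink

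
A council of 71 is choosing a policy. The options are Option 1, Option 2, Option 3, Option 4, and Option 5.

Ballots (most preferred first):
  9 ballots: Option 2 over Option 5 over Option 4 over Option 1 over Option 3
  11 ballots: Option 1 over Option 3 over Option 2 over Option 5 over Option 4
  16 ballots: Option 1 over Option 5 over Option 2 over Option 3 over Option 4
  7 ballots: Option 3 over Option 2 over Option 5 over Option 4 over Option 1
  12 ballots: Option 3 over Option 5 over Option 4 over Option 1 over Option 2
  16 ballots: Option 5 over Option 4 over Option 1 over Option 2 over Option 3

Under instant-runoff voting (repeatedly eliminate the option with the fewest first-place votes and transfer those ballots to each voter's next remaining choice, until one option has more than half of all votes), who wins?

Round 1: Option 1 27, Option 2 9, Option 3 19, Option 4 0, Option 5 16. Option 4 eliminated.
Round 2: Option 1 27, Option 2 9, Option 3 19, Option 5 16. Option 2 eliminated.
Round 3: Option 1 27, Option 3 19, Option 5 25. Option 3 eliminated.
Round 4: Option 1 27, Option 5 44. Option 5 has a majority (≥36).

Option 5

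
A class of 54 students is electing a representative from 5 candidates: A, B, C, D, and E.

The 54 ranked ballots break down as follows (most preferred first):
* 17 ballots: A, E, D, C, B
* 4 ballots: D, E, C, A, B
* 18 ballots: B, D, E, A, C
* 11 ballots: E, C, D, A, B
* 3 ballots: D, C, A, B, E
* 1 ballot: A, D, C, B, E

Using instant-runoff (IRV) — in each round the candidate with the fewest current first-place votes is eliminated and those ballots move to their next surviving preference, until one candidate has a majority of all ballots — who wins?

Round 1: A 18, B 18, C 0, D 7, E 11. C eliminated.
Round 2: A 18, B 18, D 7, E 11. D eliminated.
Round 3: A 21, B 18, E 15. E eliminated.
Round 4: A 36, B 18. A has a majority (≥28).

A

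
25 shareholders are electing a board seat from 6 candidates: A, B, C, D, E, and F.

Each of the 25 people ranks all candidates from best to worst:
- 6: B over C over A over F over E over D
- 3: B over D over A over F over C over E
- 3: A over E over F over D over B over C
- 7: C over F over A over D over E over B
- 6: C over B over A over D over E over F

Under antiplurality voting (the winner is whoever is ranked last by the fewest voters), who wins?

Last-place votes: A 0, B 7, C 3, D 6, E 3, F 6.

A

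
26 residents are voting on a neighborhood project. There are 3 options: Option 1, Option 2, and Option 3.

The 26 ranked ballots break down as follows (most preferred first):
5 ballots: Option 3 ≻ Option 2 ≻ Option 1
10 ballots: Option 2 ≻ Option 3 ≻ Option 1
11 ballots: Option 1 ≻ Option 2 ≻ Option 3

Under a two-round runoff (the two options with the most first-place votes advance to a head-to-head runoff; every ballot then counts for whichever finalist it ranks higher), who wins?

Option 2

Round 1 first-place votes: Option 1 11, Option 2 10, Option 3 5. Option 1 and Option 2 advance.
Runoff: Option 1 is ranked above Option 2 on 11 ballots, Option 2 above Option 1 on 15.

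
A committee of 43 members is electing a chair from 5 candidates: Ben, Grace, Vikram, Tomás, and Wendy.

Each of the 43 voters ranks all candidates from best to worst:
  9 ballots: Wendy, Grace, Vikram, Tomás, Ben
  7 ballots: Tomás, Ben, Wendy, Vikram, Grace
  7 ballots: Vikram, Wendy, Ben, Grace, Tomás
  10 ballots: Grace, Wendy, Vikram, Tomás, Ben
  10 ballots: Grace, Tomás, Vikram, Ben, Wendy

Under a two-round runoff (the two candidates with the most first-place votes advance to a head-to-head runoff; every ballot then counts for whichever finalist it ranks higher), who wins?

Wendy

Round 1 first-place votes: Ben 0, Grace 20, Vikram 7, Tomás 7, Wendy 9. Grace and Wendy advance.
Runoff: Grace is ranked above Wendy on 20 ballots, Wendy above Grace on 23.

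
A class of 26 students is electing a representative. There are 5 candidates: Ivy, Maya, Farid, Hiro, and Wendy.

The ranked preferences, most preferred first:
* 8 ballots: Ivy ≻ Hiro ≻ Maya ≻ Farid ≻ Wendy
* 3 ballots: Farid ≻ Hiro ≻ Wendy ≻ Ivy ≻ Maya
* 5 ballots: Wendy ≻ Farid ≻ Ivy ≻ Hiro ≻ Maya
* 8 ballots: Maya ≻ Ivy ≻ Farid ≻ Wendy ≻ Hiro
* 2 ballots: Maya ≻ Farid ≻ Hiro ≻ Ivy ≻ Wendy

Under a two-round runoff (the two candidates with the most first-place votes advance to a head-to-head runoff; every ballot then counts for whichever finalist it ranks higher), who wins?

Round 1 first-place votes: Ivy 8, Maya 10, Farid 3, Hiro 0, Wendy 5. Maya and Ivy advance.
Runoff: Maya is ranked above Ivy on 10 ballots, Ivy above Maya on 16.

Ivy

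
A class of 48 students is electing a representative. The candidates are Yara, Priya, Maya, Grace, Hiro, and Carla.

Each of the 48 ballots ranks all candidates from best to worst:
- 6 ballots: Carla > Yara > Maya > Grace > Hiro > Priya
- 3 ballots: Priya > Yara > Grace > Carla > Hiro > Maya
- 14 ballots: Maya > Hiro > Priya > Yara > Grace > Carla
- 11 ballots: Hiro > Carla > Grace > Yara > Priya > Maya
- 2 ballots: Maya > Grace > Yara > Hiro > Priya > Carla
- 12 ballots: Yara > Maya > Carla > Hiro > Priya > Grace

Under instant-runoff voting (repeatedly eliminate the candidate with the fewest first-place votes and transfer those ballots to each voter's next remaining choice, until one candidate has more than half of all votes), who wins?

Round 1: Yara 12, Priya 3, Maya 16, Grace 0, Hiro 11, Carla 6. Grace eliminated.
Round 2: Yara 12, Priya 3, Maya 16, Hiro 11, Carla 6. Priya eliminated.
Round 3: Yara 15, Maya 16, Hiro 11, Carla 6. Carla eliminated.
Round 4: Yara 21, Maya 16, Hiro 11. Hiro eliminated.
Round 5: Yara 32, Maya 16. Yara has a majority (≥25).

Yara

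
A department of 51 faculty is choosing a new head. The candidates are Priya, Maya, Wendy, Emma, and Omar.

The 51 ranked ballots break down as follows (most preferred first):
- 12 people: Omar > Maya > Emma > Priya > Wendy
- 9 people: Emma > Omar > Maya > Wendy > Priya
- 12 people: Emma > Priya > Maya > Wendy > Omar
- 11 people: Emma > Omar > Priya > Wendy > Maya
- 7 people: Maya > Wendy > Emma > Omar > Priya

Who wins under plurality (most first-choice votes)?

Emma

First-place votes: Priya 0, Maya 7, Wendy 0, Emma 32, Omar 12.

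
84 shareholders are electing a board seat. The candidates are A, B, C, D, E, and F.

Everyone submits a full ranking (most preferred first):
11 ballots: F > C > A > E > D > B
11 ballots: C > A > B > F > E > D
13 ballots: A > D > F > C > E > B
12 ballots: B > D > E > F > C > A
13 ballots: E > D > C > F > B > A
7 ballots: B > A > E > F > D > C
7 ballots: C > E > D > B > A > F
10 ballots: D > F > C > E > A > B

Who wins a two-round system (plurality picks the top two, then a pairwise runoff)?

Round 1 first-place votes: A 13, B 19, C 18, D 10, E 13, F 11. B and C advance.
Runoff: B is ranked above C on 19 ballots, C above B on 65.

C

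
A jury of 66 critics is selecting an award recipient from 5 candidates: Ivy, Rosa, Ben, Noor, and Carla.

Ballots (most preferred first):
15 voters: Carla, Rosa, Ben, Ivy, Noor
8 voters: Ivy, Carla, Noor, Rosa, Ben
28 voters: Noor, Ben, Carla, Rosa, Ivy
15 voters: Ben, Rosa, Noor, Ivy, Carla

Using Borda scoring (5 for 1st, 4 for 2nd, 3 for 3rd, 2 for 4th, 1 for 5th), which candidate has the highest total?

Ivy: 15×2 + 8×5 + 28×1 + 15×2 = 128
Rosa: 15×4 + 8×2 + 28×2 + 15×4 = 192
Ben: 15×3 + 8×1 + 28×4 + 15×5 = 240
Noor: 15×1 + 8×3 + 28×5 + 15×3 = 224
Carla: 15×5 + 8×4 + 28×3 + 15×1 = 206

Ben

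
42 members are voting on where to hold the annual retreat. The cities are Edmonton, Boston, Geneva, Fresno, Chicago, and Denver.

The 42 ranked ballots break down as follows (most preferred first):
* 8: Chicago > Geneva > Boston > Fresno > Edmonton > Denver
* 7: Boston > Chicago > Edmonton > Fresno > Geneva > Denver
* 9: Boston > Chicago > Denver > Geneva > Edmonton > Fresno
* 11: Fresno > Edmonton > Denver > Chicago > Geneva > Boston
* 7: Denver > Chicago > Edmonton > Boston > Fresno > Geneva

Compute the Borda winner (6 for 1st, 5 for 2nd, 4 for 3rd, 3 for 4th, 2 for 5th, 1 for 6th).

Edmonton: 8×2 + 7×4 + 9×2 + 11×5 + 7×4 = 145
Boston: 8×4 + 7×6 + 9×6 + 11×1 + 7×3 = 160
Geneva: 8×5 + 7×2 + 9×3 + 11×2 + 7×1 = 110
Fresno: 8×3 + 7×3 + 9×1 + 11×6 + 7×2 = 134
Chicago: 8×6 + 7×5 + 9×5 + 11×3 + 7×5 = 196
Denver: 8×1 + 7×1 + 9×4 + 11×4 + 7×6 = 137

Chicago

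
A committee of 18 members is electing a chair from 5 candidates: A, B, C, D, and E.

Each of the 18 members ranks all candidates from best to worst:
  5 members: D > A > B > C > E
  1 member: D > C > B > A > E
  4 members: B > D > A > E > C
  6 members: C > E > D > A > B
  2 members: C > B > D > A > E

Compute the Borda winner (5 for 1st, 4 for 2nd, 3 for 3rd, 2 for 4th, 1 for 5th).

D

A: 5×4 + 1×2 + 4×3 + 6×2 + 2×2 = 50
B: 5×3 + 1×3 + 4×5 + 6×1 + 2×4 = 52
C: 5×2 + 1×4 + 4×1 + 6×5 + 2×5 = 58
D: 5×5 + 1×5 + 4×4 + 6×3 + 2×3 = 70
E: 5×1 + 1×1 + 4×2 + 6×4 + 2×1 = 40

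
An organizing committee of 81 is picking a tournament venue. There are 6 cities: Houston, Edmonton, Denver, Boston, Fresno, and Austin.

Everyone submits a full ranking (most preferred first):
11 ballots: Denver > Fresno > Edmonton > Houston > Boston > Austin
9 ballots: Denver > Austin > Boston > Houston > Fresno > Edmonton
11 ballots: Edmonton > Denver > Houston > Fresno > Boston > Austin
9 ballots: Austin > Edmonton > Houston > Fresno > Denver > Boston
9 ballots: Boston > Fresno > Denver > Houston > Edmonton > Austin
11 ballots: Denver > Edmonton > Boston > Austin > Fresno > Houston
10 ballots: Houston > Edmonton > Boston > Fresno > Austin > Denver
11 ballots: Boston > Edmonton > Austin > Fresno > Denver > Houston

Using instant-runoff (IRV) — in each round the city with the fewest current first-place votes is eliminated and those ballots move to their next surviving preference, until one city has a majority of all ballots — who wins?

Edmonton

Round 1: Houston 10, Edmonton 11, Denver 31, Boston 20, Fresno 0, Austin 9. Fresno eliminated.
Round 2: Houston 10, Edmonton 11, Denver 31, Boston 20, Austin 9. Austin eliminated.
Round 3: Houston 10, Edmonton 20, Denver 31, Boston 20. Houston eliminated.
Round 4: Edmonton 30, Denver 31, Boston 20. Boston eliminated.
Round 5: Edmonton 41, Denver 40. Edmonton has a majority (≥41).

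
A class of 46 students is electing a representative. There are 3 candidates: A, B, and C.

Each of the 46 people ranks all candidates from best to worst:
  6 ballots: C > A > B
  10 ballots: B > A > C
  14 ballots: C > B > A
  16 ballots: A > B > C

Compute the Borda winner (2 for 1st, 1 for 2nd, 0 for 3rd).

B

A: 6×1 + 10×1 + 14×0 + 16×2 = 48
B: 6×0 + 10×2 + 14×1 + 16×1 = 50
C: 6×2 + 10×0 + 14×2 + 16×0 = 40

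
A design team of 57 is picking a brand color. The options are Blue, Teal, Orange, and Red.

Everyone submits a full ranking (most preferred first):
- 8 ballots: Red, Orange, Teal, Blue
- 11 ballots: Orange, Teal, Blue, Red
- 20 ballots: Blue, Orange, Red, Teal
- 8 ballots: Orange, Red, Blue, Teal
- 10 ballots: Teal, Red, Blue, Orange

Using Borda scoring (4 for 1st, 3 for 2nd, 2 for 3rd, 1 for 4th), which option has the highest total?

Blue: 8×1 + 11×2 + 20×4 + 8×2 + 10×2 = 146
Teal: 8×2 + 11×3 + 20×1 + 8×1 + 10×4 = 117
Orange: 8×3 + 11×4 + 20×3 + 8×4 + 10×1 = 170
Red: 8×4 + 11×1 + 20×2 + 8×3 + 10×3 = 137

Orange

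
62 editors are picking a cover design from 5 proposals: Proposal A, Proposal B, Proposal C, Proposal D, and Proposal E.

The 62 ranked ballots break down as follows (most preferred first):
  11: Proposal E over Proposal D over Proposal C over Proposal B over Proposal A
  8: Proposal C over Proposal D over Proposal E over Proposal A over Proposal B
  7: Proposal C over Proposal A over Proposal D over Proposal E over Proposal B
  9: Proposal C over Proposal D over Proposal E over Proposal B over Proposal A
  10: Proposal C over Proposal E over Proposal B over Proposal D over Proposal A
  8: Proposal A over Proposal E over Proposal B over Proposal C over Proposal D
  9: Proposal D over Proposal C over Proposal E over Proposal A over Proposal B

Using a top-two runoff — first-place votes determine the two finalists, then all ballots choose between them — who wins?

Round 1 first-place votes: Proposal A 8, Proposal B 0, Proposal C 34, Proposal D 9, Proposal E 11. Proposal C and Proposal E advance.
Runoff: Proposal C is ranked above Proposal E on 43 ballots, Proposal E above Proposal C on 19.

Proposal C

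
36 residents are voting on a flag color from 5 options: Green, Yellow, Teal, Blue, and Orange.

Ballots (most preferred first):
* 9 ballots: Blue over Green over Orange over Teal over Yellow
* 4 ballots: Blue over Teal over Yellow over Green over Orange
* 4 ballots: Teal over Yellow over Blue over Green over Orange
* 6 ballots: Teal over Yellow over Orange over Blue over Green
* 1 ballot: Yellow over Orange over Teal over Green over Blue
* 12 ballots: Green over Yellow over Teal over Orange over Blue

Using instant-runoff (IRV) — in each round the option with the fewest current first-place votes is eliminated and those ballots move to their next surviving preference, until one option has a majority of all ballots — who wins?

Blue

Round 1: Green 12, Yellow 1, Teal 10, Blue 13, Orange 0. Orange eliminated.
Round 2: Green 12, Yellow 1, Teal 10, Blue 13. Yellow eliminated.
Round 3: Green 12, Teal 11, Blue 13. Teal eliminated.
Round 4: Green 13, Blue 23. Blue has a majority (≥19).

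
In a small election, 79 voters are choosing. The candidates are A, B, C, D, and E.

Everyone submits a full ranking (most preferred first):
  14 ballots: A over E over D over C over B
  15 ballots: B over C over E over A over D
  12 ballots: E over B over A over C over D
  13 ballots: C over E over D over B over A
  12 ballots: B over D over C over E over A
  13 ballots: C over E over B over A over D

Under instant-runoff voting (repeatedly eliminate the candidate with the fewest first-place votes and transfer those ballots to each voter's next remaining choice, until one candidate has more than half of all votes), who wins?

Round 1: A 14, B 27, C 26, D 0, E 12. D eliminated.
Round 2: A 14, B 27, C 26, E 12. E eliminated.
Round 3: A 14, B 39, C 26. A eliminated.
Round 4: B 39, C 40. C has a majority (≥40).

C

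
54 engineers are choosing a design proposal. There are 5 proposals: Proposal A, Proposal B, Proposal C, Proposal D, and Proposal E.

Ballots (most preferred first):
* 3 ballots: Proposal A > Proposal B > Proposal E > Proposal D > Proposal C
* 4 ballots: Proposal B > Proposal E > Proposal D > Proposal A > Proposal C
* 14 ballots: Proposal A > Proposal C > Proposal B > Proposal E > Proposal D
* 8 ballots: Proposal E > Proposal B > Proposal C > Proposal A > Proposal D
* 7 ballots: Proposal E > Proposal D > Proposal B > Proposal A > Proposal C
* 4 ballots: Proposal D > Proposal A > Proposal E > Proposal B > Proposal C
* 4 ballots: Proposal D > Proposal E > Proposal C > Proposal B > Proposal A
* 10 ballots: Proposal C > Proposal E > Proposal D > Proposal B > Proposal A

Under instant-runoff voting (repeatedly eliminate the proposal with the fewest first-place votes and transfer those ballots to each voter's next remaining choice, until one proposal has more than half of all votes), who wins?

Proposal E

Round 1: Proposal A 17, Proposal B 4, Proposal C 10, Proposal D 8, Proposal E 15. Proposal B eliminated.
Round 2: Proposal A 17, Proposal C 10, Proposal D 8, Proposal E 19. Proposal D eliminated.
Round 3: Proposal A 21, Proposal C 10, Proposal E 23. Proposal C eliminated.
Round 4: Proposal A 21, Proposal E 33. Proposal E has a majority (≥28).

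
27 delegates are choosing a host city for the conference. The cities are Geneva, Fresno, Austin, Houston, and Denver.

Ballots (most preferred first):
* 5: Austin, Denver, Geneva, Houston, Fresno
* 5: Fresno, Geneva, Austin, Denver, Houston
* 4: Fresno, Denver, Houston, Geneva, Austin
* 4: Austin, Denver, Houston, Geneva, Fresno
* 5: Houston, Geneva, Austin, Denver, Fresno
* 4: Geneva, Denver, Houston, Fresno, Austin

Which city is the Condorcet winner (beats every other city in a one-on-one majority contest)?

Geneva

Geneva vs Fresno: 18–9
Geneva vs Austin: 18–9
Geneva vs Houston: 14–13
Geneva vs Denver: 14–13
Geneva beats every other city.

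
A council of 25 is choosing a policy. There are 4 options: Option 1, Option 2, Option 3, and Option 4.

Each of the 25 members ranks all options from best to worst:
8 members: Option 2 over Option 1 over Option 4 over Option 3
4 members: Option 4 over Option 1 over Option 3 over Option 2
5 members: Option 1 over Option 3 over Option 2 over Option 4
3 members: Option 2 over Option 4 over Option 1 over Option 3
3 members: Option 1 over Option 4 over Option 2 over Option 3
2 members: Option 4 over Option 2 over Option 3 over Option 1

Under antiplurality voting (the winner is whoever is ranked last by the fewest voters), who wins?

Option 1

Last-place votes: Option 1 2, Option 2 4, Option 3 14, Option 4 5.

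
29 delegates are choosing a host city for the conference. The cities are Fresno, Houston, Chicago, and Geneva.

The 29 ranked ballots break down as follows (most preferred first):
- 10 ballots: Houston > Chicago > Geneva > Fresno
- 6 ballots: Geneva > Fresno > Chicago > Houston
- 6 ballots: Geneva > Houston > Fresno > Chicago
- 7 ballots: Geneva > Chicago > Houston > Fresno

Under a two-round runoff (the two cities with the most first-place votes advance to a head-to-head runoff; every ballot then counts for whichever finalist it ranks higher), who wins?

Round 1 first-place votes: Fresno 0, Houston 10, Chicago 0, Geneva 19. Geneva and Houston advance.
Runoff: Geneva is ranked above Houston on 19 ballots, Houston above Geneva on 10.

Geneva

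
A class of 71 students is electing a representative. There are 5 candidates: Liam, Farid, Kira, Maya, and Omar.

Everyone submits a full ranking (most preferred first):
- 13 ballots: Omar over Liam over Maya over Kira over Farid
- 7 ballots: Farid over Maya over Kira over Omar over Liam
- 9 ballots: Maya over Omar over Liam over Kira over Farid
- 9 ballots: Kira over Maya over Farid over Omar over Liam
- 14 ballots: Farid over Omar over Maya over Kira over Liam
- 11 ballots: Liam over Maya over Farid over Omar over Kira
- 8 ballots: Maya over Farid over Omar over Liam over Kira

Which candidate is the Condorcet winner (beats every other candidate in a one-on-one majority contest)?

Maya

Maya vs Liam: 47–24
Maya vs Farid: 50–21
Maya vs Kira: 62–9
Maya vs Omar: 44–27
Maya beats every other candidate.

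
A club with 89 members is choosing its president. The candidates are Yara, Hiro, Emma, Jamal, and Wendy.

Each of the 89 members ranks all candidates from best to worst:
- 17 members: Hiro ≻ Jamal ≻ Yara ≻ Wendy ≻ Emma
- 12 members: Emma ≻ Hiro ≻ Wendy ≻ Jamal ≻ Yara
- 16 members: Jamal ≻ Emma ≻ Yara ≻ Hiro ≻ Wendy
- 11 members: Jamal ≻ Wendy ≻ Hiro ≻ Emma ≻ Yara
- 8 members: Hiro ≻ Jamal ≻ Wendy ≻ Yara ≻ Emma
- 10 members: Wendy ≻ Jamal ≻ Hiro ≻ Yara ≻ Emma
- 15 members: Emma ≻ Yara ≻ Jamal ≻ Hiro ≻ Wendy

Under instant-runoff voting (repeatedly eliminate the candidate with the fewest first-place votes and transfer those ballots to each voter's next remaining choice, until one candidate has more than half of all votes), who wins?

Jamal

Round 1: Yara 0, Hiro 25, Emma 27, Jamal 27, Wendy 10. Yara eliminated.
Round 2: Hiro 25, Emma 27, Jamal 27, Wendy 10. Wendy eliminated.
Round 3: Hiro 25, Emma 27, Jamal 37. Hiro eliminated.
Round 4: Emma 27, Jamal 62. Jamal has a majority (≥45).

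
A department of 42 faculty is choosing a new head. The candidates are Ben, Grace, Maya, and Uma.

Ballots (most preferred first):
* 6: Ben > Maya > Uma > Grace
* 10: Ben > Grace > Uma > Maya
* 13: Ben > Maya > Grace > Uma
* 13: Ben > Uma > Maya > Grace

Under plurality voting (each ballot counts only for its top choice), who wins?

Ben

First-place votes: Ben 42, Grace 0, Maya 0, Uma 0.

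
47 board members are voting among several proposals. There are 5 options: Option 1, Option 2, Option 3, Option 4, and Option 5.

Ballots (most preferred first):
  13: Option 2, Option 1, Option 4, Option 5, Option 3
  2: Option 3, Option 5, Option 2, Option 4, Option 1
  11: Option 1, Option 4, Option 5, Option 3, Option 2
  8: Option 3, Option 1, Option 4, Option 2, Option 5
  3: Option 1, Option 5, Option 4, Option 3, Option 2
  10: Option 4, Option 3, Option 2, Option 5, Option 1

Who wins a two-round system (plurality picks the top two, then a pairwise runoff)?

Round 1 first-place votes: Option 1 14, Option 2 13, Option 3 10, Option 4 10, Option 5 0. Option 1 and Option 2 advance.
Runoff: Option 1 is ranked above Option 2 on 22 ballots, Option 2 above Option 1 on 25.

Option 2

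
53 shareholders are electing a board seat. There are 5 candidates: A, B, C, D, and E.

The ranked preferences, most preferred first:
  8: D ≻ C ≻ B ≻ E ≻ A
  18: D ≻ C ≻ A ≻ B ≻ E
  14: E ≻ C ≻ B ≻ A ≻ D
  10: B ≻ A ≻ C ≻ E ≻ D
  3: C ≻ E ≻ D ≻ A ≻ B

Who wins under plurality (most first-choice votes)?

D

First-place votes: A 0, B 10, C 3, D 26, E 14.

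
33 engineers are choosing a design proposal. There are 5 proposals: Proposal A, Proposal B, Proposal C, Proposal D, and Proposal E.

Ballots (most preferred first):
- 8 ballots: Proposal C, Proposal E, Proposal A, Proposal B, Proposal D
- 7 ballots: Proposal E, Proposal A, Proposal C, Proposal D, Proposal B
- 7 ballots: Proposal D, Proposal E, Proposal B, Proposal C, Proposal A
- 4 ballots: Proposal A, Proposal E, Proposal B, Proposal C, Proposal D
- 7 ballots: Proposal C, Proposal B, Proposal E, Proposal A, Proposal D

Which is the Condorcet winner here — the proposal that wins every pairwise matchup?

Proposal E

Proposal E vs Proposal A: 29–4
Proposal E vs Proposal B: 26–7
Proposal E vs Proposal C: 18–15
Proposal E vs Proposal D: 26–7
Proposal E beats every other proposal.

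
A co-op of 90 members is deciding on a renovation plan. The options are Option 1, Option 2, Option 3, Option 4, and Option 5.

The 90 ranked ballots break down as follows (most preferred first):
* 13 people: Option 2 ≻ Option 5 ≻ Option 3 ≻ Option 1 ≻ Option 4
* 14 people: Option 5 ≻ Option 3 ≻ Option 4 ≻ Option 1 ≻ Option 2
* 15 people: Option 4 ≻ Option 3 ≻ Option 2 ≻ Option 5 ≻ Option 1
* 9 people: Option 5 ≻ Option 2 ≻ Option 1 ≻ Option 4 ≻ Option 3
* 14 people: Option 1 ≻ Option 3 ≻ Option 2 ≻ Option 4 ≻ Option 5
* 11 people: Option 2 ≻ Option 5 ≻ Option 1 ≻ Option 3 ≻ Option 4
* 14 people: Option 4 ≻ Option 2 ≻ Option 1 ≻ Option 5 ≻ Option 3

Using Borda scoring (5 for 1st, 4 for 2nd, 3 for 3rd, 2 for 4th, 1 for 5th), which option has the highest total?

Option 2

Option 1: 13×2 + 14×2 + 15×1 + 9×3 + 14×5 + 11×3 + 14×3 = 241
Option 2: 13×5 + 14×1 + 15×3 + 9×4 + 14×3 + 11×5 + 14×4 = 313
Option 3: 13×3 + 14×4 + 15×4 + 9×1 + 14×4 + 11×2 + 14×1 = 256
Option 4: 13×1 + 14×3 + 15×5 + 9×2 + 14×2 + 11×1 + 14×5 = 257
Option 5: 13×4 + 14×5 + 15×2 + 9×5 + 14×1 + 11×4 + 14×2 = 283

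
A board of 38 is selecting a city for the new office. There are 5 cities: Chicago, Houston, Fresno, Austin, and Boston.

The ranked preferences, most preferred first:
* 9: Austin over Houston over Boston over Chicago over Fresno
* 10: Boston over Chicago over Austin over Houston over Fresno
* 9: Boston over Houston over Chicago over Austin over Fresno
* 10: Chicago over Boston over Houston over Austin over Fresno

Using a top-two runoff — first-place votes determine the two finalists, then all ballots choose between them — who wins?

Round 1 first-place votes: Chicago 10, Houston 0, Fresno 0, Austin 9, Boston 19. Boston and Chicago advance.
Runoff: Boston is ranked above Chicago on 28 ballots, Chicago above Boston on 10.

Boston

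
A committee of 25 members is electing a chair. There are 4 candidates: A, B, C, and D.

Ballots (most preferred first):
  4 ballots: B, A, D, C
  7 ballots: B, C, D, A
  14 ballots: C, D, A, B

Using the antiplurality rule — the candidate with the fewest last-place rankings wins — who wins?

Last-place votes: A 7, B 14, C 4, D 0.

D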